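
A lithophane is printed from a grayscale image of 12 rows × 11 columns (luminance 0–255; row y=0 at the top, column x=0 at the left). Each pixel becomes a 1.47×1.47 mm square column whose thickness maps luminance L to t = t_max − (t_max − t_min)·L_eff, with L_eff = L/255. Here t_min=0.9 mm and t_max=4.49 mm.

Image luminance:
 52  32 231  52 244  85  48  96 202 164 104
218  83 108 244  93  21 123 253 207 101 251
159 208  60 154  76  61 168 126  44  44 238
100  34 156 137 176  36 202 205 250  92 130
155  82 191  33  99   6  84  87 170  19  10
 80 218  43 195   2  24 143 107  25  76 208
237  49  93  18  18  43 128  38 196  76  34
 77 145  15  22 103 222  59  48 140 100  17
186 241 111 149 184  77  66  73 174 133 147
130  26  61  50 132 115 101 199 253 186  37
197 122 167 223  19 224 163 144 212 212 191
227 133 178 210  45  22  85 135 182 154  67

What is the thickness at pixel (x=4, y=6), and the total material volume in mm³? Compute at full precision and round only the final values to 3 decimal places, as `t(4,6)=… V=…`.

t(4,6)=4.237 V=795.612

span = t_max - t_min = 4.49 - 0.9 = 3.590
L(4,6) = 18, L_eff = 18/255 = 0.070588
t(4,6) = 4.49 - 3.590·0.070588 = 4.237
Σt over all 12·11 pixels = 276139/750 ≈ 368.1853333
V = pitch²·Σt = 1.47²·276139/750 = 795.612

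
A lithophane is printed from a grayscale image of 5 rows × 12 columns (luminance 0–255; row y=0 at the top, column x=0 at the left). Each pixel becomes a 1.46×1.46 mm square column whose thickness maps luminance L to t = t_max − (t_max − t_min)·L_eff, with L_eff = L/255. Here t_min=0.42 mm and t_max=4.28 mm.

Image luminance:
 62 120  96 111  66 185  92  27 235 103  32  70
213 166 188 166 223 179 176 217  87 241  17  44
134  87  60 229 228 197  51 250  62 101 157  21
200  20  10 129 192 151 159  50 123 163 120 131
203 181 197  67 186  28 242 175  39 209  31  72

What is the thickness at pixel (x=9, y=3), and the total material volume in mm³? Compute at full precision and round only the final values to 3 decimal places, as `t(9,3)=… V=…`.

t(9,3)=1.813 V=296.651

span = t_max - t_min = 4.28 - 0.42 = 3.860
L(9,3) = 163, L_eff = 163/255 = 0.639216
t(9,3) = 4.28 - 3.860·0.639216 = 1.813
Σt over all 5·12 pixels = 1774397/12750 ≈ 139.1683922
V = pitch²·Σt = 1.46²·1774397/12750 = 296.651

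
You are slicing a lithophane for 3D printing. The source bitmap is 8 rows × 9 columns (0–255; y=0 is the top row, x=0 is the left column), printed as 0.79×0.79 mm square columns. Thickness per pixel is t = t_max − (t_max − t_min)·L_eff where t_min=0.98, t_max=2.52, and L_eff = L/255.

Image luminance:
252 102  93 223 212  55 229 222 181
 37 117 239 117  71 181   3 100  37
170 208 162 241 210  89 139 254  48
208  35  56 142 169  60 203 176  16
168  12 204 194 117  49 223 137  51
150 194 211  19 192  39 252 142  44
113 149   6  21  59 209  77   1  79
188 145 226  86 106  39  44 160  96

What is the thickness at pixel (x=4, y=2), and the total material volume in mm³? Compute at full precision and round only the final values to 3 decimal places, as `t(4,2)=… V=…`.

t(4,2)=1.252 V=78.339

span = t_max - t_min = 2.52 - 0.98 = 1.540
L(4,2) = 210, L_eff = 210/255 = 0.823529
t(4,2) = 2.52 - 1.540·0.823529 = 1.252
Σt over all 8·9 pixels = 1600417/12750 ≈ 125.5229020
V = pitch²·Σt = 0.79²·1600417/12750 = 78.339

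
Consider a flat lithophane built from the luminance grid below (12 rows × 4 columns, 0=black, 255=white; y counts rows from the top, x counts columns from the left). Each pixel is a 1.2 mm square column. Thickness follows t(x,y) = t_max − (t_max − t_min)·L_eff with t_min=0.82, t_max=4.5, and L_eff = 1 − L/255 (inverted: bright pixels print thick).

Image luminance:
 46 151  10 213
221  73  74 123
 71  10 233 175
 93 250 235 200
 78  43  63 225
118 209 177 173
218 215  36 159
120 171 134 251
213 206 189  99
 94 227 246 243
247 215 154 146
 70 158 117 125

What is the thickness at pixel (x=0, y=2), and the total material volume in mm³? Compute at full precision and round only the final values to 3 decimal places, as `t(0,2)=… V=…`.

t(0,2)=1.845 V=208.734

span = t_max - t_min = 4.5 - 0.82 = 3.680
L(0,2) = 71, L_eff = 1 - 71/255 = 0.721569 (inverted)
t(0,2) = 4.5 - 3.680·0.721569 = 1.845
Σt over all 12·4 pixels = 308028/2125 ≈ 144.9543529
V = pitch²·Σt = 1.2²·308028/2125 = 208.734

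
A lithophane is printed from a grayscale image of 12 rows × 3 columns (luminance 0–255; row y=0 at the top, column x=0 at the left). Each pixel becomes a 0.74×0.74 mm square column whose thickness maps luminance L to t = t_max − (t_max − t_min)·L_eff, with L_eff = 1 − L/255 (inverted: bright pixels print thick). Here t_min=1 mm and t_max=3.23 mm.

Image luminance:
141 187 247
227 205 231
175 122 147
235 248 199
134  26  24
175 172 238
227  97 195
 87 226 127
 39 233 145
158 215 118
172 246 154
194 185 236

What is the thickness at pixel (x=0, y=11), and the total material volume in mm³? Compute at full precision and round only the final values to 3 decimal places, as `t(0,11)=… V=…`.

span = t_max - t_min = 3.23 - 1 = 2.230
L(0,11) = 194, L_eff = 1 - 194/255 = 0.239216 (inverted)
t(0,11) = 3.23 - 2.230·0.239216 = 2.697
Σt over all 12·3 pixels = 2297701/25500 ≈ 90.1059216
V = pitch²·Σt = 0.74²·2297701/25500 = 49.342

t(0,11)=2.697 V=49.342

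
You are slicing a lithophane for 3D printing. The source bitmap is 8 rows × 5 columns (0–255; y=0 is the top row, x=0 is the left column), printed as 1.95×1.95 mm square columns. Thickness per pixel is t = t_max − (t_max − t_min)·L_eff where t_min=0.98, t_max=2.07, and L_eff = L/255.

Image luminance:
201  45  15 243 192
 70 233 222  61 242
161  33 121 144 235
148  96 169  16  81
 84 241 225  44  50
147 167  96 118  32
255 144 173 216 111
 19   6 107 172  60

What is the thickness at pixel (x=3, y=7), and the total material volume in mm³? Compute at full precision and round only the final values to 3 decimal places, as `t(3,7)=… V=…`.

span = t_max - t_min = 2.07 - 0.98 = 1.090
L(3,7) = 172, L_eff = 172/255 = 0.674510
t(3,7) = 2.07 - 1.090·0.674510 = 1.335
Σt over all 8·5 pixels = 309029/5100 ≈ 60.5939216
V = pitch²·Σt = 1.95²·309029/5100 = 230.408

t(3,7)=1.335 V=230.408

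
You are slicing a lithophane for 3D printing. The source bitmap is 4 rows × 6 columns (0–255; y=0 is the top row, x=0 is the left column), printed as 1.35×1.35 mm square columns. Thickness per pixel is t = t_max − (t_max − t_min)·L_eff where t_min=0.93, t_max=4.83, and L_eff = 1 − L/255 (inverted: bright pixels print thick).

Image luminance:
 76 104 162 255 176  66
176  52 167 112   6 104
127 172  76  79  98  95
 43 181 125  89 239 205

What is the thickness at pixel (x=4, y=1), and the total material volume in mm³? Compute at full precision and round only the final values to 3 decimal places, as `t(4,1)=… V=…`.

t(4,1)=1.022 V=123.881

span = t_max - t_min = 4.83 - 0.93 = 3.900
L(4,1) = 6, L_eff = 1 - 6/255 = 0.976471 (inverted)
t(4,1) = 4.83 - 3.900·0.976471 = 1.022
Σt over all 4·6 pixels = 57777/850 ≈ 67.9729412
V = pitch²·Σt = 1.35²·57777/850 = 123.881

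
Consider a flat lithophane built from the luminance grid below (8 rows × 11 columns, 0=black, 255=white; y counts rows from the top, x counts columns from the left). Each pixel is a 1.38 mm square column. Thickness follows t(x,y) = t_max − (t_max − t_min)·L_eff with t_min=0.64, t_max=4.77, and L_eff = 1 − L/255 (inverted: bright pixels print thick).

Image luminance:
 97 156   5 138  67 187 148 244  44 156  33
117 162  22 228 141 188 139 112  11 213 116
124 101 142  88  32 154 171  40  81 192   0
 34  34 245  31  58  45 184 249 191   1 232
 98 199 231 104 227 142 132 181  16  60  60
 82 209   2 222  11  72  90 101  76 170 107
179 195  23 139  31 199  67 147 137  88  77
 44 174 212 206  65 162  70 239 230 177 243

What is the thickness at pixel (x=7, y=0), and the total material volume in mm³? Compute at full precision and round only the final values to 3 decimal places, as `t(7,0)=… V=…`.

t(7,0)=4.592 V=441.880

span = t_max - t_min = 4.77 - 0.64 = 4.130
L(7,0) = 244, L_eff = 1 - 244/255 = 0.043137 (inverted)
t(7,0) = 4.77 - 4.130·0.043137 = 4.592
Σt over all 8·11 pixels = 5916797/25500 ≈ 232.0312549
V = pitch²·Σt = 1.38²·5916797/25500 = 441.880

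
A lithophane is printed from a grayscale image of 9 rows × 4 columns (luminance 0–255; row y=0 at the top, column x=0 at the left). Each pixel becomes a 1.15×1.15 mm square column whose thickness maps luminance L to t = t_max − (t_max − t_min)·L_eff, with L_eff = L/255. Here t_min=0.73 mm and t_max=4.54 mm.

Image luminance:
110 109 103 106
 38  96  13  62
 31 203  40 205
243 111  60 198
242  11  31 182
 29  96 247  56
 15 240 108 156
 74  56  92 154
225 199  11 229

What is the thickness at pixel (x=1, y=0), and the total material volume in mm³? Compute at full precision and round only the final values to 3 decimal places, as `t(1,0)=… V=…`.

t(1,0)=2.911 V=133.534

span = t_max - t_min = 4.54 - 0.73 = 3.810
L(1,0) = 109, L_eff = 109/255 = 0.427451
t(1,0) = 4.54 - 3.810·0.427451 = 2.911
Σt over all 9·4 pixels = 858253/8500 ≈ 100.9709412
V = pitch²·Σt = 1.15²·858253/8500 = 133.534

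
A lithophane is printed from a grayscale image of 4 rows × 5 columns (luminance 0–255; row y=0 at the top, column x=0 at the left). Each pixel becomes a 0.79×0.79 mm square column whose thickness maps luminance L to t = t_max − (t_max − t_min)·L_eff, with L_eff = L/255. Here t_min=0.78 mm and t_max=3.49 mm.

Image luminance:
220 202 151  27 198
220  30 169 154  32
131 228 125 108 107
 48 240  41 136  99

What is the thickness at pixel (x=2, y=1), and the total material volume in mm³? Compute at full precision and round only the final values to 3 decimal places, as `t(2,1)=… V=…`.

span = t_max - t_min = 3.49 - 0.78 = 2.710
L(2,1) = 169, L_eff = 169/255 = 0.662745
t(2,1) = 3.49 - 2.710·0.662745 = 1.694
Σt over all 4·5 pixels = 528707/12750 ≈ 41.4672157
V = pitch²·Σt = 0.79²·528707/12750 = 25.880

t(2,1)=1.694 V=25.880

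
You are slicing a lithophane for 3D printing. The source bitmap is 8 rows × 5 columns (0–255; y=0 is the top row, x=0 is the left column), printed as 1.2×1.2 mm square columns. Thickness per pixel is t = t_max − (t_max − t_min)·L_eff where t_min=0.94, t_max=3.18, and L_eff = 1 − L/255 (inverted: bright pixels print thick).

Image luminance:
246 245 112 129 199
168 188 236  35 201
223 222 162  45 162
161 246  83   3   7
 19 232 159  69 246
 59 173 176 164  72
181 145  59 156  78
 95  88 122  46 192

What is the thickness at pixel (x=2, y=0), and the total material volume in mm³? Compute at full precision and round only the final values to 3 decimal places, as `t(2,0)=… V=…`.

t(2,0)=1.924 V=125.031

span = t_max - t_min = 3.18 - 0.94 = 2.240
L(2,0) = 112, L_eff = 1 - 112/255 = 0.560784 (inverted)
t(2,0) = 3.18 - 2.240·0.560784 = 1.924
Σt over all 8·5 pixels = 184508/2125 ≈ 86.8272941
V = pitch²·Σt = 1.2²·184508/2125 = 125.031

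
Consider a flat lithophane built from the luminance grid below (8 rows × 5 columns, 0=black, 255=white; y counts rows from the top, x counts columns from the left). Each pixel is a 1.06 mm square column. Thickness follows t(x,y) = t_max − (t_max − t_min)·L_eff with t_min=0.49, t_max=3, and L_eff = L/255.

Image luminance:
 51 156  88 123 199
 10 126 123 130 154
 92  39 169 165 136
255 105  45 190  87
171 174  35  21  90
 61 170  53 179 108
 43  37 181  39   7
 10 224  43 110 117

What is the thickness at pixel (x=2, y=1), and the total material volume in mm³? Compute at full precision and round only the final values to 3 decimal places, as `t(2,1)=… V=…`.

span = t_max - t_min = 3 - 0.49 = 2.510
L(2,1) = 123, L_eff = 123/255 = 0.482353
t(2,1) = 3 - 2.510·0.482353 = 1.789
Σt over all 8·5 pixels = 494171/6375 ≈ 77.5170196
V = pitch²·Σt = 1.06²·494171/6375 = 87.098

t(2,1)=1.789 V=87.098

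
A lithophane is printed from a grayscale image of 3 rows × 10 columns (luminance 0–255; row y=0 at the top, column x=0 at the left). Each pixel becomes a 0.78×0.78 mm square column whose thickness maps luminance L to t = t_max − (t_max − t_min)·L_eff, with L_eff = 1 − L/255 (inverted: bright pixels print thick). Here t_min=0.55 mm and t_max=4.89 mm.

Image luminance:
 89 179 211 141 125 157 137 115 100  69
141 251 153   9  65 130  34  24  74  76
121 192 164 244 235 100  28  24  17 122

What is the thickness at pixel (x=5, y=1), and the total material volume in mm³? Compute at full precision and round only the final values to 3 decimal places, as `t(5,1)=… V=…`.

span = t_max - t_min = 4.89 - 0.55 = 4.340
L(5,1) = 130, L_eff = 1 - 130/255 = 0.490196 (inverted)
t(5,1) = 4.89 - 4.340·0.490196 = 2.763
Σt over all 3·10 pixels = 487867/6375 ≈ 76.5281569
V = pitch²·Σt = 0.78²·487867/6375 = 46.560

t(5,1)=2.763 V=46.560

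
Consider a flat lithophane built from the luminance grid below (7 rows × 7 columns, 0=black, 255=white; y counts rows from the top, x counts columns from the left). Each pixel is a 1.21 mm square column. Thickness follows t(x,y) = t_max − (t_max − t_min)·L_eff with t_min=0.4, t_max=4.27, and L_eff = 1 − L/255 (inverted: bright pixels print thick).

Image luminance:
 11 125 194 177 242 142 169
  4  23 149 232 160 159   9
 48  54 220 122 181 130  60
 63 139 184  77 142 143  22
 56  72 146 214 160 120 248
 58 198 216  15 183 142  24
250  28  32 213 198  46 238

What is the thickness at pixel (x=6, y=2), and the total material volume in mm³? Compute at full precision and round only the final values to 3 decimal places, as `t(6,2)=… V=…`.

t(6,2)=1.311 V=167.304

span = t_max - t_min = 4.27 - 0.4 = 3.870
L(6,2) = 60, L_eff = 1 - 60/255 = 0.764706 (inverted)
t(6,2) = 4.27 - 3.870·0.764706 = 1.311
Σt over all 7·7 pixels = 485651/4250 ≈ 114.2708235
V = pitch²·Σt = 1.21²·485651/4250 = 167.304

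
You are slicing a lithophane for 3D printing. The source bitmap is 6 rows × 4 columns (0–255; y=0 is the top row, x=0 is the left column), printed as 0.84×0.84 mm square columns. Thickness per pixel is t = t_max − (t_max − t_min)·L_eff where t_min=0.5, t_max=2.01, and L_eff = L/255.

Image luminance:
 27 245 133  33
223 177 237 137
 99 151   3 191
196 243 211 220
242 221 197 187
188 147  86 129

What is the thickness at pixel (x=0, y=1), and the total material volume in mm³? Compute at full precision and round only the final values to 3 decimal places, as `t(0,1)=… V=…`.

span = t_max - t_min = 2.01 - 0.5 = 1.510
L(0,1) = 223, L_eff = 223/255 = 0.874510
t(0,1) = 2.01 - 1.510·0.874510 = 0.689
Σt over all 6·4 pixels = 637747/25500 ≈ 25.0096863
V = pitch²·Σt = 0.84²·637747/25500 = 17.647

t(0,1)=0.689 V=17.647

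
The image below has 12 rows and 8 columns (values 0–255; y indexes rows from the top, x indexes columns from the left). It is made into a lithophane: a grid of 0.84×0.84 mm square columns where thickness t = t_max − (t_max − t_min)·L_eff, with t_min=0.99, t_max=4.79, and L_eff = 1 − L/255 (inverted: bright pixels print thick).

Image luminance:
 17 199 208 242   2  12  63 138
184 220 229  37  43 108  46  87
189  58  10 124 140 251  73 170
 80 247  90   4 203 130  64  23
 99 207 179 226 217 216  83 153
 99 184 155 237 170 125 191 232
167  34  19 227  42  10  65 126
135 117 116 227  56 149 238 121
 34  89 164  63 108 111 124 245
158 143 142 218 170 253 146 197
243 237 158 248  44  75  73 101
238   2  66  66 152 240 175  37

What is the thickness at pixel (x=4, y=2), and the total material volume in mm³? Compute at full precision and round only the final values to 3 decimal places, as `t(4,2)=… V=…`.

span = t_max - t_min = 4.79 - 0.99 = 3.800
L(4,2) = 140, L_eff = 1 - 140/255 = 0.450980 (inverted)
t(4,2) = 4.79 - 3.800·0.450980 = 3.076
Σt over all 12·8 pixels = 365003/1275 ≈ 286.2768627
V = pitch²·Σt = 0.84²·365003/1275 = 201.997

t(4,2)=3.076 V=201.997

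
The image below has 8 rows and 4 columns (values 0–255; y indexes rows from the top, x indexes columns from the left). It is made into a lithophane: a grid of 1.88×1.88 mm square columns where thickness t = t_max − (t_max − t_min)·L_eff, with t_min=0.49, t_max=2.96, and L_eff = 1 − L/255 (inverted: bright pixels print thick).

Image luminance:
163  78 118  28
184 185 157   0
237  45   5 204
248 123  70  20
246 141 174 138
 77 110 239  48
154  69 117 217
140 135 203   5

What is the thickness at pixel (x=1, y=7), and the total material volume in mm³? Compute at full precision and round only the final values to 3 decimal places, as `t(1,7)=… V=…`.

t(1,7)=1.798 V=195.030

span = t_max - t_min = 2.96 - 0.49 = 2.470
L(1,7) = 135, L_eff = 1 - 135/255 = 0.470588 (inverted)
t(1,7) = 2.96 - 2.470·0.470588 = 1.798
Σt over all 8·4 pixels = 703553/12750 ≈ 55.1806275
V = pitch²·Σt = 1.88²·703553/12750 = 195.030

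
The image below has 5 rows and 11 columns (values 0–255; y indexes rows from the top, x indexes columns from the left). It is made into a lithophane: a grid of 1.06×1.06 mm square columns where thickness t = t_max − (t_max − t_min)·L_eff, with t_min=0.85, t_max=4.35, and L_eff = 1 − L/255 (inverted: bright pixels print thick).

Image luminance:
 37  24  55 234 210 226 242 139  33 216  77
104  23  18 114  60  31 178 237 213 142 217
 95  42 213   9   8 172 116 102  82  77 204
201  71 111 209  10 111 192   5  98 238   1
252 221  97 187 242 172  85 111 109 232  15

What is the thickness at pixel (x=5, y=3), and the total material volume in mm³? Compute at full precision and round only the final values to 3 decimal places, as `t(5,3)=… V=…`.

span = t_max - t_min = 4.35 - 0.85 = 3.500
L(5,3) = 111, L_eff = 1 - 111/255 = 0.564706 (inverted)
t(5,3) = 4.35 - 3.500·0.564706 = 2.374
Σt over all 5·11 pixels = 28913/204 ≈ 141.7303922
V = pitch²·Σt = 1.06²·28913/204 = 159.248

t(5,3)=2.374 V=159.248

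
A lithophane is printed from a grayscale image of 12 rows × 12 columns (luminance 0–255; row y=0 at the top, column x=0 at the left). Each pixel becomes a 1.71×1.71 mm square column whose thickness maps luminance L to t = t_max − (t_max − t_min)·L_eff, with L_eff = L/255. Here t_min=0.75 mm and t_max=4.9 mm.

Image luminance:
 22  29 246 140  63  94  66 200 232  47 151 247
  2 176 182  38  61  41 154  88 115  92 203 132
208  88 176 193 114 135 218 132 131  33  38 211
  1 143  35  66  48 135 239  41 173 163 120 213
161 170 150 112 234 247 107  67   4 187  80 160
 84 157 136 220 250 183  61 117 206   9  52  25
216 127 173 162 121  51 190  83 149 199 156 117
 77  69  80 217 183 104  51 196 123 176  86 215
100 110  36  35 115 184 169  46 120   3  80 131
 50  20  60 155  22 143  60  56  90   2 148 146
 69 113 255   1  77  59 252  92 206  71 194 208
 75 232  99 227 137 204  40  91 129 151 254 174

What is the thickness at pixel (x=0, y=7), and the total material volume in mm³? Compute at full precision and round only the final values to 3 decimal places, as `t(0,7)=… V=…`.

t(0,7)=3.647 V=1213.032

span = t_max - t_min = 4.9 - 0.75 = 4.150
L(0,7) = 77, L_eff = 77/255 = 0.301961
t(0,7) = 4.9 - 4.150·0.301961 = 3.647
Σt over all 12·12 pixels = 1057841/2550 ≈ 414.8396078
V = pitch²·Σt = 1.71²·1057841/2550 = 1213.032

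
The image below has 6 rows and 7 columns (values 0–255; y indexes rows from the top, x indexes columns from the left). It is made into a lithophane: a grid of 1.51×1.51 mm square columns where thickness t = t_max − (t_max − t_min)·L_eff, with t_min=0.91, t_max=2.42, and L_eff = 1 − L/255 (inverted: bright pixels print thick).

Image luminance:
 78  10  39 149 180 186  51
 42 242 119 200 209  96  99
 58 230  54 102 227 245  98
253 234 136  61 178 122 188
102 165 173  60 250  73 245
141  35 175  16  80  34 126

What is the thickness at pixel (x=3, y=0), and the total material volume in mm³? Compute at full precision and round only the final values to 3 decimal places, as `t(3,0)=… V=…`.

span = t_max - t_min = 2.42 - 0.91 = 1.510
L(3,0) = 149, L_eff = 1 - 149/255 = 0.415686 (inverted)
t(3,0) = 2.42 - 1.510·0.415686 = 1.792
Σt over all 6·7 pixels = 1814321/25500 ≈ 71.1498431
V = pitch²·Σt = 1.51²·1814321/25500 = 162.229

t(3,0)=1.792 V=162.229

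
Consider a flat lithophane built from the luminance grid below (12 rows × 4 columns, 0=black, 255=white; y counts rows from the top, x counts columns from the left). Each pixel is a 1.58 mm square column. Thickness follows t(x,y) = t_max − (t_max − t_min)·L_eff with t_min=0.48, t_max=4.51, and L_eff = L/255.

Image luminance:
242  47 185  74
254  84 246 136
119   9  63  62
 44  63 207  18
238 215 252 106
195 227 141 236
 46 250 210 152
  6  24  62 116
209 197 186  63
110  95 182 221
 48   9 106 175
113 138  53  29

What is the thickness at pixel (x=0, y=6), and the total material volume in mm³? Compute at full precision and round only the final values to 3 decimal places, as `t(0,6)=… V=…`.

t(0,6)=3.783 V=293.327

span = t_max - t_min = 4.51 - 0.48 = 4.030
L(0,6) = 46, L_eff = 46/255 = 0.180392
t(0,6) = 4.51 - 4.030·0.180392 = 3.783
Σt over all 12·4 pixels = 2996251/25500 ≈ 117.5000392
V = pitch²·Σt = 1.58²·2996251/25500 = 293.327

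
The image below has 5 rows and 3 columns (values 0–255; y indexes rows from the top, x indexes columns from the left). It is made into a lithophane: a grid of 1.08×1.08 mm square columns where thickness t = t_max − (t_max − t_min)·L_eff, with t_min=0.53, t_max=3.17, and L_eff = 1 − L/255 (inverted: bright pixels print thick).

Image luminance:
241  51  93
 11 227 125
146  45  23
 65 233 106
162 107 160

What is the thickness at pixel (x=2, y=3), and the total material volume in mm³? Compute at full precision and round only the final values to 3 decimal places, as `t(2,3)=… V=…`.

span = t_max - t_min = 3.17 - 0.53 = 2.640
L(2,3) = 106, L_eff = 1 - 106/255 = 0.584314 (inverted)
t(2,3) = 3.17 - 2.640·0.584314 = 1.627
Σt over all 5·3 pixels = 45107/1700 ≈ 26.5335294
V = pitch²·Σt = 1.08²·45107/1700 = 30.949

t(2,3)=1.627 V=30.949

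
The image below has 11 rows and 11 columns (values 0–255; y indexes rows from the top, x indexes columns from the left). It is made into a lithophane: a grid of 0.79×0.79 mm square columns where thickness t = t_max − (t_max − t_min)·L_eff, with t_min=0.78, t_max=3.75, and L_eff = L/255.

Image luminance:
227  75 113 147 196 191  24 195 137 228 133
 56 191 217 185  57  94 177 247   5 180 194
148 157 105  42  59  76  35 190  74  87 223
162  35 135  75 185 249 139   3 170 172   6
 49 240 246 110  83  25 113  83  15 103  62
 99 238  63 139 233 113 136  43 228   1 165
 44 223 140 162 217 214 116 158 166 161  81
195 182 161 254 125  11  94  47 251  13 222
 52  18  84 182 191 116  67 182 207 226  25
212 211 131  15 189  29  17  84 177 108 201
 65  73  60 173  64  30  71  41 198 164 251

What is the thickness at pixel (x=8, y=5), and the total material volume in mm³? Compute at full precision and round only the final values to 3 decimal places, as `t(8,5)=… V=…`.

t(8,5)=1.094 V=170.270

span = t_max - t_min = 3.75 - 0.78 = 2.970
L(8,5) = 228, L_eff = 228/255 = 0.894118
t(8,5) = 3.75 - 2.970·0.894118 = 1.094
Σt over all 11·11 pixels = 2319009/8500 ≈ 272.8245882
V = pitch²·Σt = 0.79²·2319009/8500 = 170.270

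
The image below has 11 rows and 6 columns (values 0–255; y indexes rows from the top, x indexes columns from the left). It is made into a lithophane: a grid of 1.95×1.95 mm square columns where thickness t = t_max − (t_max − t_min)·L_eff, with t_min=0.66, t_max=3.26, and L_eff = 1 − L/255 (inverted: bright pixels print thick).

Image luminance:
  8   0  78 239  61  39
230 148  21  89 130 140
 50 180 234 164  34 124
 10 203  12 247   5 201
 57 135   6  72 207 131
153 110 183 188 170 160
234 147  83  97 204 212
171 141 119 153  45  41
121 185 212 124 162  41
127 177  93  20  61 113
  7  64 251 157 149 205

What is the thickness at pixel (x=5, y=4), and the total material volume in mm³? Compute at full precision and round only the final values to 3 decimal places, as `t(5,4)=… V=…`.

t(5,4)=1.996 V=481.036

span = t_max - t_min = 3.26 - 0.66 = 2.600
L(5,4) = 131, L_eff = 1 - 131/255 = 0.486275 (inverted)
t(5,4) = 3.26 - 2.600·0.486275 = 1.996
Σt over all 11·6 pixels = 161294/1275 ≈ 126.5050980
V = pitch²·Σt = 1.95²·161294/1275 = 481.036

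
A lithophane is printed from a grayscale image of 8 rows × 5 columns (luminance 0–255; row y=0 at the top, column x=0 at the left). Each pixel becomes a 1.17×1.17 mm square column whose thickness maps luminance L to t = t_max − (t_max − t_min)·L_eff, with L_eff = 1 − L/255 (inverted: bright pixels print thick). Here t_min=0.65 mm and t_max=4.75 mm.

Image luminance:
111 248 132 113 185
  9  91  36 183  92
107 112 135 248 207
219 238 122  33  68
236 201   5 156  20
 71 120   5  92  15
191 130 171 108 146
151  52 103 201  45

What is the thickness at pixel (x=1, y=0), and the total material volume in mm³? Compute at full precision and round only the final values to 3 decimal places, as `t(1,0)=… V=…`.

t(1,0)=4.637 V=143.615

span = t_max - t_min = 4.75 - 0.65 = 4.100
L(1,0) = 248, L_eff = 1 - 248/255 = 0.027451 (inverted)
t(1,0) = 4.75 - 4.100·0.027451 = 4.637
Σt over all 8·5 pixels = 44588/425 ≈ 104.9129412
V = pitch²·Σt = 1.17²·44588/425 = 143.615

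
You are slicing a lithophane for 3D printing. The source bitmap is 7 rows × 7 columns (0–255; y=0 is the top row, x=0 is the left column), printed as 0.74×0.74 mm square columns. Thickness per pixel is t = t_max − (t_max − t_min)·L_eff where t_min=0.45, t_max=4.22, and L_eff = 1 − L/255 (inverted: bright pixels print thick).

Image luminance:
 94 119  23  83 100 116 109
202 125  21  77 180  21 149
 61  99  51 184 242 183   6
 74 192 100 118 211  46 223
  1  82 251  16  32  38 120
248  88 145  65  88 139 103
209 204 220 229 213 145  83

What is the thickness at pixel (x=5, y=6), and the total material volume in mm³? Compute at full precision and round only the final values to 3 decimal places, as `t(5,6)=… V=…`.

span = t_max - t_min = 4.22 - 0.45 = 3.770
L(5,6) = 145, L_eff = 1 - 145/255 = 0.431373 (inverted)
t(5,6) = 4.22 - 3.770·0.431373 = 2.594
Σt over all 7·7 pixels = 932377/8500 ≈ 109.6914118
V = pitch²·Σt = 0.74²·932377/8500 = 60.067

t(5,6)=2.594 V=60.067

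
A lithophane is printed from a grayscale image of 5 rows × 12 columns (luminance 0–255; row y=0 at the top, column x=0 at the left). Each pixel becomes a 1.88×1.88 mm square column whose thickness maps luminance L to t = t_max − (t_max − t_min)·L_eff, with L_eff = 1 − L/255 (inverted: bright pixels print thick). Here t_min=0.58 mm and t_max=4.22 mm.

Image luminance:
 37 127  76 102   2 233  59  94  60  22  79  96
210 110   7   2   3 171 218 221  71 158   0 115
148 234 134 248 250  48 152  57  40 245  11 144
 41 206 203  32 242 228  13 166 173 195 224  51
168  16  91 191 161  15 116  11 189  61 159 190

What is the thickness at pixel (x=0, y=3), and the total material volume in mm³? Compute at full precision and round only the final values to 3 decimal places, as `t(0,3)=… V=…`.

span = t_max - t_min = 4.22 - 0.58 = 3.640
L(0,3) = 41, L_eff = 1 - 41/255 = 0.839216 (inverted)
t(0,3) = 4.22 - 3.640·0.839216 = 1.165
Σt over all 5·12 pixels = 870316/6375 ≈ 136.5201569
V = pitch²·Σt = 1.88²·870316/6375 = 482.517

t(0,3)=1.165 V=482.517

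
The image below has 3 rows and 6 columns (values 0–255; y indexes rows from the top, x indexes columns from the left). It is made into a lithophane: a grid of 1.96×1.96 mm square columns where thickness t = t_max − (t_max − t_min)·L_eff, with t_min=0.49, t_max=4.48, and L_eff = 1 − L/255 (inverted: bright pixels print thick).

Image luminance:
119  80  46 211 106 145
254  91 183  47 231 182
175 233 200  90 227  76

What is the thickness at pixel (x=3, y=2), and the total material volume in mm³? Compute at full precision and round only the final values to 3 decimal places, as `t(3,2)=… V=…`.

span = t_max - t_min = 4.48 - 0.49 = 3.990
L(3,2) = 90, L_eff = 1 - 90/255 = 0.647059 (inverted)
t(3,2) = 4.48 - 3.990·0.647059 = 1.898
Σt over all 3·6 pixels = 216769/4250 ≈ 51.0044706
V = pitch²·Σt = 1.96²·216769/4250 = 195.939

t(3,2)=1.898 V=195.939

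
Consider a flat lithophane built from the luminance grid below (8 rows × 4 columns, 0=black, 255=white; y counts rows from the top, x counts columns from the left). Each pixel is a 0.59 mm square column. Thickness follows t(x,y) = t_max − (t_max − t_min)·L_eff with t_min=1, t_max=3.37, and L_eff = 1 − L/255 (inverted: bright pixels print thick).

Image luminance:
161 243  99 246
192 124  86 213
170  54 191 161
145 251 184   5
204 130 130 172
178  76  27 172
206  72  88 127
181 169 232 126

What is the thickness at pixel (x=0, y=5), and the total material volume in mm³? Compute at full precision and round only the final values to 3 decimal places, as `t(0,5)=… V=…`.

span = t_max - t_min = 3.37 - 1 = 2.370
L(0,5) = 178, L_eff = 1 - 178/255 = 0.301961 (inverted)
t(0,5) = 3.37 - 2.370·0.301961 = 2.654
Σt over all 8·4 pixels = 130477/1700 ≈ 76.7511765
V = pitch²·Σt = 0.59²·130477/1700 = 26.717

t(0,5)=2.654 V=26.717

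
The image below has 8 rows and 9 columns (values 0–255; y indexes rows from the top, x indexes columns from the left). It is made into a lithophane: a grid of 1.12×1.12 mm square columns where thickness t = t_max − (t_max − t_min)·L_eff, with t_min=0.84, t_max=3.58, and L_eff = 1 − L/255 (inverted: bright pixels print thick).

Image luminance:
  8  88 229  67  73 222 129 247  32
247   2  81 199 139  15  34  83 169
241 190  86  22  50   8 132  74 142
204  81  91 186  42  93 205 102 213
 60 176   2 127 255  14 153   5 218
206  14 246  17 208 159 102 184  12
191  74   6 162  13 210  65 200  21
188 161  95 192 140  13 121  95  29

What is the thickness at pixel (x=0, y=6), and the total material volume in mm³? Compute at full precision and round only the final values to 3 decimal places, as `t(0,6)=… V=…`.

span = t_max - t_min = 3.58 - 0.84 = 2.740
L(0,6) = 191, L_eff = 1 - 191/255 = 0.250980 (inverted)
t(0,6) = 3.58 - 2.740·0.250980 = 2.892
Σt over all 8·9 pixels = 191644/1275 ≈ 150.3090196
V = pitch²·Σt = 1.12²·191644/1275 = 188.548

t(0,6)=2.892 V=188.548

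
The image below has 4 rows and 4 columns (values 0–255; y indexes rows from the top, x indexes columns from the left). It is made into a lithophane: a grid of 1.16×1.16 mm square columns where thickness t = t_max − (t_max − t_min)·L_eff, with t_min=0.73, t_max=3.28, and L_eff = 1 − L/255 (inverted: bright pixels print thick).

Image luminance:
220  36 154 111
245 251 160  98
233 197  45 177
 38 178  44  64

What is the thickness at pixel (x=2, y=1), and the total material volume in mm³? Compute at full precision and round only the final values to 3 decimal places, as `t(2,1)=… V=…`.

span = t_max - t_min = 3.28 - 0.73 = 2.550
L(2,1) = 160, L_eff = 1 - 160/255 = 0.372549 (inverted)
t(2,1) = 3.28 - 2.550·0.372549 = 2.330
Σt over all 4·4 pixels = 34.19
V = pitch²·Σt = 1.16²·34.19 = 46.006

t(2,1)=2.330 V=46.006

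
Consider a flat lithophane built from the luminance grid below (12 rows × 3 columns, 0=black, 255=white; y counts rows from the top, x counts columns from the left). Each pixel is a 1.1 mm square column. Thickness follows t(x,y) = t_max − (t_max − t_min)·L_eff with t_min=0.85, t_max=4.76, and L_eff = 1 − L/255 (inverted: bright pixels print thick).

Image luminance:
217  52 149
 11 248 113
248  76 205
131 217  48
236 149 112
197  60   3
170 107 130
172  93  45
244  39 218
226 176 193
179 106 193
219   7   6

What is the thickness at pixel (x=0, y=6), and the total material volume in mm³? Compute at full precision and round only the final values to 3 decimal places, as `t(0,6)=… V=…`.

t(0,6)=3.457 V=129.700

span = t_max - t_min = 4.76 - 0.85 = 3.910
L(0,6) = 170, L_eff = 1 - 170/255 = 0.333333 (inverted)
t(0,6) = 4.76 - 3.910·0.333333 = 3.457
Σt over all 12·3 pixels = 107.19
V = pitch²·Σt = 1.1²·107.19 = 129.700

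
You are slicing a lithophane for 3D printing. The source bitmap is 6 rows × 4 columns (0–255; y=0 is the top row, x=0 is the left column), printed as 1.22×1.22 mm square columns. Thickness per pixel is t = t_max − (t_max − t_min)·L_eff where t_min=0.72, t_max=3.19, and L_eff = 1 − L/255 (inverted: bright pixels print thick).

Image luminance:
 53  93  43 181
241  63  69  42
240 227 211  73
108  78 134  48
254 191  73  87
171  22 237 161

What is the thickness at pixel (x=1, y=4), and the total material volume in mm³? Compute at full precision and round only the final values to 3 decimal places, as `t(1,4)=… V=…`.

span = t_max - t_min = 3.19 - 0.72 = 2.470
L(1,4) = 191, L_eff = 1 - 191/255 = 0.250980 (inverted)
t(1,4) = 3.19 - 2.470·0.250980 = 2.570
Σt over all 6·4 pixels = 60317/1275 ≈ 47.3074510
V = pitch²·Σt = 1.22²·60317/1275 = 70.412

t(1,4)=2.570 V=70.412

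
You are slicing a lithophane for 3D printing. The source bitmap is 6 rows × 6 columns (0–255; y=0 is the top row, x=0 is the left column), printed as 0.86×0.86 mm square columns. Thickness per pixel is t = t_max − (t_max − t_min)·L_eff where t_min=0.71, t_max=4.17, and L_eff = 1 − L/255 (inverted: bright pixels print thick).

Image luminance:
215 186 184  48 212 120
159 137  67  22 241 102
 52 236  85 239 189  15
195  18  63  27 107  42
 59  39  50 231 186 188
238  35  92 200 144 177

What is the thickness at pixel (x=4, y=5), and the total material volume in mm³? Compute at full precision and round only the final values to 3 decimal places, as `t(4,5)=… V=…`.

span = t_max - t_min = 4.17 - 0.71 = 3.460
L(4,5) = 144, L_eff = 1 - 144/255 = 0.435294 (inverted)
t(4,5) = 4.17 - 3.460·0.435294 = 2.664
Σt over all 6·6 pixels = 112169/1275 ≈ 87.9756863
V = pitch²·Σt = 0.86²·112169/1275 = 65.067

t(4,5)=2.664 V=65.067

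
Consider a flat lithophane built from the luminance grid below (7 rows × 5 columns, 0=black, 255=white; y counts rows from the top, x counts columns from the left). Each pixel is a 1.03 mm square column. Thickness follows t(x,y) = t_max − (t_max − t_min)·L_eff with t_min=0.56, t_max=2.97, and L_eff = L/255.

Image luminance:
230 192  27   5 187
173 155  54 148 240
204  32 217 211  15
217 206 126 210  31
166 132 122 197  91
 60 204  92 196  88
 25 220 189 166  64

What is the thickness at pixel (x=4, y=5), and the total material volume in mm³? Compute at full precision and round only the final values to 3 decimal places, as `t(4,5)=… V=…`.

t(4,5)=2.138 V=61.231

span = t_max - t_min = 2.97 - 0.56 = 2.410
L(4,5) = 88, L_eff = 88/255 = 0.345098
t(4,5) = 2.97 - 2.410·0.345098 = 2.138
Σt over all 7·5 pixels = 1471753/25500 ≈ 57.7158039
V = pitch²·Σt = 1.03²·1471753/25500 = 61.231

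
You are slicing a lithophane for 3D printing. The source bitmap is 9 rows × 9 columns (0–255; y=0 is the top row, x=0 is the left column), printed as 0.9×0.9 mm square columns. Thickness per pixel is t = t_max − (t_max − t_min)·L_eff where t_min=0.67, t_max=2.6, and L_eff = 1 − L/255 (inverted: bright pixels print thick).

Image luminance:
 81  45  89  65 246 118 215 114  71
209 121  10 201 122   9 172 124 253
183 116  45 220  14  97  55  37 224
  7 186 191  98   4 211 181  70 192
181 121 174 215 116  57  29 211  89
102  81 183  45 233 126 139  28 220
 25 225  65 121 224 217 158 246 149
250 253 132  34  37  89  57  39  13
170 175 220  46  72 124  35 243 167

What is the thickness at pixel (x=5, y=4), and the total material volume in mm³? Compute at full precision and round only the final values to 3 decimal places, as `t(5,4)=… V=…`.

span = t_max - t_min = 2.6 - 0.67 = 1.930
L(5,4) = 57, L_eff = 1 - 57/255 = 0.776471 (inverted)
t(5,4) = 2.6 - 1.930·0.776471 = 1.101
Σt over all 9·9 pixels = 1125987/8500 ≈ 132.4690588
V = pitch²·Σt = 0.9²·1125987/8500 = 107.300

t(5,4)=1.101 V=107.300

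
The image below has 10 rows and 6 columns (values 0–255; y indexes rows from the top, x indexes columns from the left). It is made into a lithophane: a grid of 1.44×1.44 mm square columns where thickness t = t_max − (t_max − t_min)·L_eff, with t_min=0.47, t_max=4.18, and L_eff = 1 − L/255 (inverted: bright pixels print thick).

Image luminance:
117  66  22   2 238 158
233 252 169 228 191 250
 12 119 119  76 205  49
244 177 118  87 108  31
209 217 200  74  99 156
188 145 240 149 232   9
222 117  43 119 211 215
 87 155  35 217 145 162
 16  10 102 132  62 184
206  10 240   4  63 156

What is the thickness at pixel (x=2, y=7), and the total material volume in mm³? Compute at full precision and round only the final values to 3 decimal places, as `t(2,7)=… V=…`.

span = t_max - t_min = 4.18 - 0.47 = 3.710
L(2,7) = 35, L_eff = 1 - 35/255 = 0.862745 (inverted)
t(2,7) = 4.18 - 3.710·0.862745 = 0.979
Σt over all 10·6 pixels = 1862471/12750 ≈ 146.0761569
V = pitch²·Σt = 1.44²·1862471/12750 = 302.904

t(2,7)=0.979 V=302.904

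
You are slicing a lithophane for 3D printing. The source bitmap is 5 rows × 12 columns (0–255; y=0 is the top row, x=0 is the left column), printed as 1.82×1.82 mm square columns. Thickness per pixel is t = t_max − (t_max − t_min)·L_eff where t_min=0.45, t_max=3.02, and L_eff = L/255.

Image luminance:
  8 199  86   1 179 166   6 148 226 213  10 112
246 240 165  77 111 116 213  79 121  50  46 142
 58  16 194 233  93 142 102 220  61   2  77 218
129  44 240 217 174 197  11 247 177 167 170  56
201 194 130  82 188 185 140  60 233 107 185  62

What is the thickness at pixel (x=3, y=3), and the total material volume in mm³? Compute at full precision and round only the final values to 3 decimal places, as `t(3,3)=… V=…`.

t(3,3)=0.833 V=334.071

span = t_max - t_min = 3.02 - 0.45 = 2.570
L(3,3) = 217, L_eff = 217/255 = 0.850980
t(3,3) = 3.02 - 2.570·0.850980 = 0.833
Σt over all 5·12 pixels = 642949/6375 ≈ 100.8547451
V = pitch²·Σt = 1.82²·642949/6375 = 334.071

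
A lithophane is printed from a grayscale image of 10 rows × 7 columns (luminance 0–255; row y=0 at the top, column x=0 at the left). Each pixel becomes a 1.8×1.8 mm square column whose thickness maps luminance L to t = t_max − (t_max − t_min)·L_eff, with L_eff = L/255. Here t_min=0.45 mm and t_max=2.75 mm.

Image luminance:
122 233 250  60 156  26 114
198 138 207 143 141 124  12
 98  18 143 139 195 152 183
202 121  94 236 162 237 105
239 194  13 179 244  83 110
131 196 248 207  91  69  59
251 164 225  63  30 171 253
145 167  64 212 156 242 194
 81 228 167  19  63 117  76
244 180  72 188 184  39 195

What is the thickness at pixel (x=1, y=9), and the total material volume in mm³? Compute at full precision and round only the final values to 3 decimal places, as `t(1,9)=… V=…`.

span = t_max - t_min = 2.75 - 0.45 = 2.300
L(1,9) = 180, L_eff = 180/255 = 0.705882
t(1,9) = 2.75 - 2.300·0.705882 = 1.126
Σt over all 10·7 pixels = 254849/2550 ≈ 99.9407843
V = pitch²·Σt = 1.8²·254849/2550 = 323.808

t(1,9)=1.126 V=323.808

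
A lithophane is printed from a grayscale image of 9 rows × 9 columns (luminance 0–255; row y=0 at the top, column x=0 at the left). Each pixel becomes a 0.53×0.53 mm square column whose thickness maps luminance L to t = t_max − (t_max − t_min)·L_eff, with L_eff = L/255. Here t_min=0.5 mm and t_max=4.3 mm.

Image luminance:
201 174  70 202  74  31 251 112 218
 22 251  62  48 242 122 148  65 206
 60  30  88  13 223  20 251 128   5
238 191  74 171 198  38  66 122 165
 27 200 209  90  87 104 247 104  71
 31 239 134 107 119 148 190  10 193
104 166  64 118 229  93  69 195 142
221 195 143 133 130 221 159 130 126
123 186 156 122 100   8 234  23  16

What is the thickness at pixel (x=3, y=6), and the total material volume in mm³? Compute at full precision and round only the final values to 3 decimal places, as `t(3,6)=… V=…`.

t(3,6)=2.542 V=53.902

span = t_max - t_min = 4.3 - 0.5 = 3.800
L(3,6) = 118, L_eff = 118/255 = 0.462745
t(3,6) = 4.3 - 3.800·0.462745 = 2.542
Σt over all 9·9 pixels = 489317/2550 ≈ 191.8890196
V = pitch²·Σt = 0.53²·489317/2550 = 53.902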